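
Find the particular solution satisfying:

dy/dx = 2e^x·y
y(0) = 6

General solution: y = Ce^(2e^x)
Applying IC y(0) = 6:
Particular solution: y = 6e^(2(e^x - 1))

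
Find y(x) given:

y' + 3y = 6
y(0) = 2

General solution: y = 2 + Ce^(-3x)
Applying y(0) = 2: C = 2 - 2 = 0
Particular solution: y = 2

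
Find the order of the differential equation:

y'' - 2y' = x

The order is 2 (highest derivative is of order 2).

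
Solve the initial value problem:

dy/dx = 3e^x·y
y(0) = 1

General solution: y = Ce^(3e^x)
Applying IC y(0) = 1:
Particular solution: y = e^(3(e^x - 1))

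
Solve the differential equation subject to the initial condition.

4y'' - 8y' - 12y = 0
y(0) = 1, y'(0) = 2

General solution: y = C₁e^(3x) + C₂e^(-x)
Applying ICs: C₁ = 3/4, C₂ = 1/4
Particular solution: y = (3/4)e^(3x) + (1/4)e^(-x)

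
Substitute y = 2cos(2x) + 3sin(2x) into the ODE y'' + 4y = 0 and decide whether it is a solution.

Verification:
y'' = -8cos(2x) - 12sin(2x)
y'' + 4y = 0 ✓

Yes, it is a solution.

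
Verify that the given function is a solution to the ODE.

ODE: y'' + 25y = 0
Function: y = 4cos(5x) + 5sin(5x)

Verification:
y'' = -100cos(5x) - 125sin(5x)
y'' + 25y = 0 ✓

Yes, it is a solution.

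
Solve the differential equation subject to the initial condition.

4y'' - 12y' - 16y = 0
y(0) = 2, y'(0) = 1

General solution: y = C₁e^(4x) + C₂e^(-x)
Applying ICs: C₁ = 3/5, C₂ = 7/5
Particular solution: y = (3/5)e^(4x) + (7/5)e^(-x)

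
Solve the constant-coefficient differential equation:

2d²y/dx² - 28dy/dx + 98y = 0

Characteristic equation: 2r² - 28r + 98 = 0
Divide by 2: r² - 14r + 49 = 0
Factored: (r - 7)² = 0
Repeated root: r = 7
General solution: y = (C₁ + C₂x)e^(7x)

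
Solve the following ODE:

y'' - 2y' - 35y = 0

Characteristic equation: r² - 2r - 35 = 0
Roots: r = 7, -5 (distinct real)
General solution: y = C₁e^(7x) + C₂e^(-5x)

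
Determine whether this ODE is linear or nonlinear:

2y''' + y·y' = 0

Nonlinear (product y·y')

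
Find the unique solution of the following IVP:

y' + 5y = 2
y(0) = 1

General solution: y = 2/5 + Ce^(-5x)
Applying y(0) = 1: C = 1 - 2/5 = 3/5
Particular solution: y = 2/5 + (3/5)e^(-5x)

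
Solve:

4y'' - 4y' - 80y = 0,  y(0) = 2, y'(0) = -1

General solution: y = C₁e^(5x) + C₂e^(-4x)
Applying ICs: C₁ = 7/9, C₂ = 11/9
Particular solution: y = (7/9)e^(5x) + (11/9)e^(-4x)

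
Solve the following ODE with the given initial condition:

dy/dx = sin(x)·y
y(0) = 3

General solution: y = Ce^(-cos(x))
Applying IC y(0) = 3:
Particular solution: y = 3e^(1-cos(x))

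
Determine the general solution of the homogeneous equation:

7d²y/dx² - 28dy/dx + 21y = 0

Characteristic equation: 7r² - 28r + 21 = 0
Divide by 7: r² - 4r + 3 = 0
Roots: r = 1, 3 (distinct real)
General solution: y = C₁e^x + C₂e^(3x)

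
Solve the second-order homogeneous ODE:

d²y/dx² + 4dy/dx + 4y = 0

Characteristic equation: r² + 4r + 4 = 0
Factored: (r + 2)² = 0
Repeated root: r = -2
General solution: y = (C₁ + C₂x)e^(-2x)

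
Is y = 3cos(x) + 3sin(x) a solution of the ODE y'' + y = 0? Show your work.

Verification:
y'' = -3cos(x) - 3sin(x)
y'' + y = 0 ✓

Yes, it is a solution.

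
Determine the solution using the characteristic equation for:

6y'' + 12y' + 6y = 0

Characteristic equation: 6r² + 12r + 6 = 0
Divide by 6: r² + 2r + 1 = 0
Factored: (r + 1)² = 0
Repeated root: r = -1
General solution: y = (C₁ + C₂x)e^(-x)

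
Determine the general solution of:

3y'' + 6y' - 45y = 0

Characteristic equation: 3r² + 6r - 45 = 0
Divide by 3: r² + 2r - 15 = 0
Roots: r = 3, -5 (distinct real)
General solution: y = C₁e^(3x) + C₂e^(-5x)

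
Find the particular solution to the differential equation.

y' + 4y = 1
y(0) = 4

General solution: y = 1/4 + Ce^(-4x)
Applying y(0) = 4: C = 4 - 1/4 = 15/4
Particular solution: y = 1/4 + (15/4)e^(-4x)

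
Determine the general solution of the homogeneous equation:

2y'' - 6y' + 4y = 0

Characteristic equation: 2r² - 6r + 4 = 0
Divide by 2: r² - 3r + 2 = 0
Roots: r = 2, 1 (distinct real)
General solution: y = C₁e^(2x) + C₂e^x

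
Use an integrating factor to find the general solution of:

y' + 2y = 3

Using integrating factor method:

General solution: y = 3/2 + Ce^(-2x)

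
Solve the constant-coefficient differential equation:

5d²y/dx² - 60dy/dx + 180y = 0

Characteristic equation: 5r² - 60r + 180 = 0
Divide by 5: r² - 12r + 36 = 0
Factored: (r - 6)² = 0
Repeated root: r = 6
General solution: y = (C₁ + C₂x)e^(6x)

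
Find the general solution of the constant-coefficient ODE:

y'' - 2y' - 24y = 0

Characteristic equation: r² - 2r - 24 = 0
Roots: r = 6, -4 (distinct real)
General solution: y = C₁e^(6x) + C₂e^(-4x)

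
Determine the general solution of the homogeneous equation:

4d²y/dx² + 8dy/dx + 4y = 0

Characteristic equation: 4r² + 8r + 4 = 0
Divide by 4: r² + 2r + 1 = 0
Factored: (r + 1)² = 0
Repeated root: r = -1
General solution: y = (C₁ + C₂x)e^(-x)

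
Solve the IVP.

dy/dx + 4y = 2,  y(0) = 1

General solution: y = 1/2 + Ce^(-4x)
Applying y(0) = 1: C = 1 - 1/2 = 1/2
Particular solution: y = 1/2 + (1/2)e^(-4x)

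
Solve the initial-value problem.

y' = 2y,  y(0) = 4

General solution: y = Ce^(2x)
Applying IC y(0) = 4:
Particular solution: y = 4e^(2x)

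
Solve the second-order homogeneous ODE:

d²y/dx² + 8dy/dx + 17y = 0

Characteristic equation: r² + 8r + 17 = 0
Roots: r = -4 ± i (complex conjugates)
General solution: y = e^(-4x)(C₁cos(x) + C₂sin(x))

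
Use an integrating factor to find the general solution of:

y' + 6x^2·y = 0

Using integrating factor method:

General solution: y = Ce^(-2x^3)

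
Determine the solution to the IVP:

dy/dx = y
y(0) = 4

General solution: y = Ce^x
Applying IC y(0) = 4:
Particular solution: y = 4e^x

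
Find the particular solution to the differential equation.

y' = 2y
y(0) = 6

General solution: y = Ce^(2x)
Applying IC y(0) = 6:
Particular solution: y = 6e^(2x)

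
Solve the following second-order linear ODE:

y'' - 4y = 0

Characteristic equation: r² - 4 = 0
Roots: r = 2, -2 (distinct real)
General solution: y = C₁e^(2x) + C₂e^(-2x)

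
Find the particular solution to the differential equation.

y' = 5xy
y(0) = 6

General solution: y = Ce^(5x²/2)
Applying IC y(0) = 6:
Particular solution: y = 6e^(5x²/2)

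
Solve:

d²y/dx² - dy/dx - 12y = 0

Characteristic equation: r² - r - 12 = 0
Roots: r = 4, -3 (distinct real)
General solution: y = C₁e^(4x) + C₂e^(-3x)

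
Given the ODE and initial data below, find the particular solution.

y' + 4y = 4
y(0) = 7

General solution: y = 1 + Ce^(-4x)
Applying y(0) = 7: C = 7 - 1 = 6
Particular solution: y = 1 + 6e^(-4x)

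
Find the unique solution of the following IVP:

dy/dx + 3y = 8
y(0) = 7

General solution: y = 8/3 + Ce^(-3x)
Applying y(0) = 7: C = 7 - 8/3 = 13/3
Particular solution: y = 8/3 + (13/3)e^(-3x)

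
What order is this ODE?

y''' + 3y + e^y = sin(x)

The order is 3 (highest derivative is of order 3).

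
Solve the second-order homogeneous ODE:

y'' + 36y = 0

Characteristic equation: r² + 36 = 0
Roots: r = ±6i (complex conjugates)
General solution: y = C₁cos(6x) + C₂sin(6x)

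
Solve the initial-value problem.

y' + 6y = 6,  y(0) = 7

General solution: y = 1 + Ce^(-6x)
Applying y(0) = 7: C = 7 - 1 = 6
Particular solution: y = 1 + 6e^(-6x)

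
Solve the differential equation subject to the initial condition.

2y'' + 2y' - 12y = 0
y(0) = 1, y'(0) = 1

General solution: y = C₁e^(2x) + C₂e^(-3x)
Applying ICs: C₁ = 4/5, C₂ = 1/5
Particular solution: y = (4/5)e^(2x) + (1/5)e^(-3x)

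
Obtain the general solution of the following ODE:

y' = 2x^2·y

Separating variables and integrating:
ln|y| = 2x^3/3 + C

General solution: y = Ce^(2x^3/3)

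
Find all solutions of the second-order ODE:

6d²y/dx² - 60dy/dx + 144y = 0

Characteristic equation: 6r² - 60r + 144 = 0
Divide by 6: r² - 10r + 24 = 0
Roots: r = 6, 4 (distinct real)
General solution: y = C₁e^(6x) + C₂e^(4x)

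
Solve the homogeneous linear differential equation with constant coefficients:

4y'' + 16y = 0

Characteristic equation: 4r² + 16 = 0
Divide by 4: r² + 4 = 0
Roots: r = ±2i (complex conjugates)
General solution: y = C₁cos(2x) + C₂sin(2x)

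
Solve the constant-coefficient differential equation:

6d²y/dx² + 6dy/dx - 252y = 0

Characteristic equation: 6r² + 6r - 252 = 0
Divide by 6: r² + r - 42 = 0
Roots: r = 6, -7 (distinct real)
General solution: y = C₁e^(6x) + C₂e^(-7x)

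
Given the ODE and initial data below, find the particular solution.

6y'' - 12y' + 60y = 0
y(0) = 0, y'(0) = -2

General solution: y = e^x(C₁cos(3x) + C₂sin(3x))
Complex roots r = 1 ± 3i
Applying ICs: C₁ = 0, C₂ = -2/3
Particular solution: y = e^x(-(2/3)sin(3x))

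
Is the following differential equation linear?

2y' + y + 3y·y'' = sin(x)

No. Nonlinear (y·y'' term)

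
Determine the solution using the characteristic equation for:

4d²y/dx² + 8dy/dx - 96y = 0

Characteristic equation: 4r² + 8r - 96 = 0
Divide by 4: r² + 2r - 24 = 0
Roots: r = 4, -6 (distinct real)
General solution: y = C₁e^(4x) + C₂e^(-6x)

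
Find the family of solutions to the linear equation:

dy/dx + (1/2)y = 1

Using integrating factor method:

General solution: y = 2 + Ce^(-x/2)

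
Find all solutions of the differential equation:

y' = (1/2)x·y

Separating variables and integrating:
ln|y| = x^2/4 + C

General solution: y = Ce^(x^2/4)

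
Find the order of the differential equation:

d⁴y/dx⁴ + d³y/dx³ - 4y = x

The order is 4 (highest derivative is of order 4).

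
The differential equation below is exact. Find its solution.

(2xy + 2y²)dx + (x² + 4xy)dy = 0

Verify exactness: ∂M/∂y = ∂N/∂x ✓
Find F(x,y) such that ∂F/∂x = M, ∂F/∂y = N
Solution: x²y + 2xy² = C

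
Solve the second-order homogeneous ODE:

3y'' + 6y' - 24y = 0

Characteristic equation: 3r² + 6r - 24 = 0
Divide by 3: r² + 2r - 8 = 0
Roots: r = 2, -4 (distinct real)
General solution: y = C₁e^(2x) + C₂e^(-4x)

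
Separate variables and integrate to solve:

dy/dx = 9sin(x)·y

Separating variables and integrating:
ln|y| = -9cos(x) + C

General solution: y = Ce^(-9cos(x))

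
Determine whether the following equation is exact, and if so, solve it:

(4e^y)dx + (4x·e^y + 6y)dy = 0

Verify exactness: ∂M/∂y = ∂N/∂x ✓
Find F(x,y) such that ∂F/∂x = M, ∂F/∂y = N
Solution: 4x·e^y + 3y² = C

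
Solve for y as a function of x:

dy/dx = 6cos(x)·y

Separating variables and integrating:
ln|y| = 6sin(x) + C

General solution: y = Ce^(6sin(x))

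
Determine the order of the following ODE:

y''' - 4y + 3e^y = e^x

The order is 3 (highest derivative is of order 3).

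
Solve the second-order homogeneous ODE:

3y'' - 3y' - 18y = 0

Characteristic equation: 3r² - 3r - 18 = 0
Divide by 3: r² - r - 6 = 0
Roots: r = 3, -2 (distinct real)
General solution: y = C₁e^(3x) + C₂e^(-2x)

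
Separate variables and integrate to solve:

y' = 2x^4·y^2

Separating variables and integrating:
-1/y = 2x^5/5 + C

General solution: y^-1 = (-2/5)x^5 + C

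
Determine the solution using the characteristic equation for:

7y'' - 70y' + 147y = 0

Characteristic equation: 7r² - 70r + 147 = 0
Divide by 7: r² - 10r + 21 = 0
Roots: r = 3, 7 (distinct real)
General solution: y = C₁e^(3x) + C₂e^(7x)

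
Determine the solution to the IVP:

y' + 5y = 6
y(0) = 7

General solution: y = 6/5 + Ce^(-5x)
Applying y(0) = 7: C = 7 - 6/5 = 29/5
Particular solution: y = 6/5 + (29/5)e^(-5x)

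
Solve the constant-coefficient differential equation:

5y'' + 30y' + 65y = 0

Characteristic equation: 5r² + 30r + 65 = 0
Divide by 5: r² + 6r + 13 = 0
Roots: r = -3 ± 2i (complex conjugates)
General solution: y = e^(-3x)(C₁cos(2x) + C₂sin(2x))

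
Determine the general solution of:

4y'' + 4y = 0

Characteristic equation: 4r² + 4 = 0
Divide by 4: r² + 1 = 0
Roots: r = ±i (complex conjugates)
General solution: y = C₁cos(x) + C₂sin(x)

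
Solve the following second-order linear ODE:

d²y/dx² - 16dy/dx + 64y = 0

Characteristic equation: r² - 16r + 64 = 0
Factored: (r - 8)² = 0
Repeated root: r = 8
General solution: y = (C₁ + C₂x)e^(8x)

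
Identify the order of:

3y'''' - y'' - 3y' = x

The order is 4 (highest derivative is of order 4).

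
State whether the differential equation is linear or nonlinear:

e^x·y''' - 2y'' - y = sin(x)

Linear (y and its derivatives appear to the first power only, no products of y terms)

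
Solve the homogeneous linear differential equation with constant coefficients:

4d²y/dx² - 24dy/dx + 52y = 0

Characteristic equation: 4r² - 24r + 52 = 0
Divide by 4: r² - 6r + 13 = 0
Roots: r = 3 ± 2i (complex conjugates)
General solution: y = e^(3x)(C₁cos(2x) + C₂sin(2x))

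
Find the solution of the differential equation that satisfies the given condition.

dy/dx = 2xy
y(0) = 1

General solution: y = Ce^(x²)
Applying IC y(0) = 1:
Particular solution: y = e^(x²)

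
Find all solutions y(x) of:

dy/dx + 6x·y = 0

Using integrating factor method:

General solution: y = Ce^(-3x^2)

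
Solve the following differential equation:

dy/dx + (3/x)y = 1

Using integrating factor method:

General solution: y = (1/4)x + Cx^(-3)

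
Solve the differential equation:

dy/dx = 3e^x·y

Separating variables and integrating:
ln|y| = 3e^x + C

General solution: y = Ce^(3e^x)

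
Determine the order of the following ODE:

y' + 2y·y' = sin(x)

The order is 1 (highest derivative is of order 1).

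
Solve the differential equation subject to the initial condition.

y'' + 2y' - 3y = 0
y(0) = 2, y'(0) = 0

General solution: y = C₁e^x + C₂e^(-3x)
Applying ICs: C₁ = 3/2, C₂ = 1/2
Particular solution: y = (3/2)e^x + (1/2)e^(-3x)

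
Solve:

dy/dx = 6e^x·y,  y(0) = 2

General solution: y = Ce^(6e^x)
Applying IC y(0) = 2:
Particular solution: y = 2e^(6(e^x - 1))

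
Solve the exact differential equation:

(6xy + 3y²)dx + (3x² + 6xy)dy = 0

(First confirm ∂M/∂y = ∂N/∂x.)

Verify exactness: ∂M/∂y = ∂N/∂x ✓
Find F(x,y) such that ∂F/∂x = M, ∂F/∂y = N
Solution: 3x²y + 3xy² = C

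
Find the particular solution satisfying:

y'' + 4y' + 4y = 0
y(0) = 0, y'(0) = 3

General solution: y = (C₁ + C₂x)e^(-2x)
Repeated root r = -2
Applying ICs: C₁ = 0, C₂ = 3
Particular solution: y = 3xe^(-2x)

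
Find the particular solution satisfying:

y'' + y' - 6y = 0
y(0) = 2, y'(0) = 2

General solution: y = C₁e^(2x) + C₂e^(-3x)
Applying ICs: C₁ = 8/5, C₂ = 2/5
Particular solution: y = (8/5)e^(2x) + (2/5)e^(-3x)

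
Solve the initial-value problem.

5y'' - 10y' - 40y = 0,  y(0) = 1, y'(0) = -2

General solution: y = C₁e^(4x) + C₂e^(-2x)
Applying ICs: C₁ = 0, C₂ = 1
Particular solution: y = e^(-2x)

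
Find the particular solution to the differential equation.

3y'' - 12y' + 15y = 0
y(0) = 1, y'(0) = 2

General solution: y = e^(2x)(C₁cos(x) + C₂sin(x))
Complex roots r = 2 ± i
Applying ICs: C₁ = 1, C₂ = 0
Particular solution: y = e^(2x)(cos(x))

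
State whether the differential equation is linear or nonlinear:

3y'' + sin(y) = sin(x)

Nonlinear (sin(y) is nonlinear in y)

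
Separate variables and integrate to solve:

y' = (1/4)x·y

Separating variables and integrating:
ln|y| = x^2/8 + C

General solution: y = Ce^(x^2/8)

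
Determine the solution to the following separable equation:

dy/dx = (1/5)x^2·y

Separating variables and integrating:
ln|y| = x^3/15 + C

General solution: y = Ce^(x^3/15)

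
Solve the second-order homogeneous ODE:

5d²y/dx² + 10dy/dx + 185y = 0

Characteristic equation: 5r² + 10r + 185 = 0
Divide by 5: r² + 2r + 37 = 0
Roots: r = -1 ± 6i (complex conjugates)
General solution: y = e^(-x)(C₁cos(6x) + C₂sin(6x))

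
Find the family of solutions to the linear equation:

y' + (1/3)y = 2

Using integrating factor method:

General solution: y = 6 + Ce^(-x/3)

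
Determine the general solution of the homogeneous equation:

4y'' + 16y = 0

Characteristic equation: 4r² + 16 = 0
Divide by 4: r² + 4 = 0
Roots: r = ±2i (complex conjugates)
General solution: y = C₁cos(2x) + C₂sin(2x)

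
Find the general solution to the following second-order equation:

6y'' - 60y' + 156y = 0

Characteristic equation: 6r² - 60r + 156 = 0
Divide by 6: r² - 10r + 26 = 0
Roots: r = 5 ± i (complex conjugates)
General solution: y = e^(5x)(C₁cos(x) + C₂sin(x))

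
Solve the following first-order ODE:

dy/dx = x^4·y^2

Separating variables and integrating:
-1/y = x^5/5 + C

General solution: y^-1 = (-1/5)x^5 + C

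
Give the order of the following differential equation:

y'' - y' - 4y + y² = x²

The order is 2 (highest derivative is of order 2).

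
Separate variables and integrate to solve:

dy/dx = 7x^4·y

Separating variables and integrating:
ln|y| = 7x^5/5 + C

General solution: y = Ce^(7x^5/5)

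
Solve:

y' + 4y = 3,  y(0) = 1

General solution: y = 3/4 + Ce^(-4x)
Applying y(0) = 1: C = 1 - 3/4 = 1/4
Particular solution: y = 3/4 + (1/4)e^(-4x)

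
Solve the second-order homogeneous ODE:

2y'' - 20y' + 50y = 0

Characteristic equation: 2r² - 20r + 50 = 0
Divide by 2: r² - 10r + 25 = 0
Factored: (r - 5)² = 0
Repeated root: r = 5
General solution: y = (C₁ + C₂x)e^(5x)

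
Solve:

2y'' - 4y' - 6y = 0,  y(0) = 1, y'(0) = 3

General solution: y = C₁e^(3x) + C₂e^(-x)
Applying ICs: C₁ = 1, C₂ = 0
Particular solution: y = e^(3x)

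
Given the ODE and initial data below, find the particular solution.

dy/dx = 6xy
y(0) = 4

General solution: y = Ce^(3x²)
Applying IC y(0) = 4:
Particular solution: y = 4e^(3x²)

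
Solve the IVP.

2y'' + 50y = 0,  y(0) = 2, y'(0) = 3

General solution: y = C₁cos(5x) + C₂sin(5x)
Complex roots r = ±5i
Applying ICs: C₁ = 2, C₂ = 3/5
Particular solution: y = 2cos(5x) + (3/5)sin(5x)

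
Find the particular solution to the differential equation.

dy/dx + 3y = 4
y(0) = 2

General solution: y = 4/3 + Ce^(-3x)
Applying y(0) = 2: C = 2 - 4/3 = 2/3
Particular solution: y = 4/3 + (2/3)e^(-3x)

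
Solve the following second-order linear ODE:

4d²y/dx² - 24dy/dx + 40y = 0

Characteristic equation: 4r² - 24r + 40 = 0
Divide by 4: r² - 6r + 10 = 0
Roots: r = 3 ± i (complex conjugates)
General solution: y = e^(3x)(C₁cos(x) + C₂sin(x))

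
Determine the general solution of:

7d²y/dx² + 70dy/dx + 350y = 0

Characteristic equation: 7r² + 70r + 350 = 0
Divide by 7: r² + 10r + 50 = 0
Roots: r = -5 ± 5i (complex conjugates)
General solution: y = e^(-5x)(C₁cos(5x) + C₂sin(5x))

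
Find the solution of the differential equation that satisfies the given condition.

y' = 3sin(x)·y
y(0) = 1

General solution: y = Ce^(-3cos(x))
Applying IC y(0) = 1:
Particular solution: y = e^(3(1-cos(x)))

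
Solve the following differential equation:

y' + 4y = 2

Using integrating factor method:

General solution: y = 1/2 + Ce^(-4x)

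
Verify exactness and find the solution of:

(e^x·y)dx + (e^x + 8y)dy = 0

Verify exactness: ∂M/∂y = ∂N/∂x ✓
Find F(x,y) such that ∂F/∂x = M, ∂F/∂y = N
Solution: e^x·y + 4y² = C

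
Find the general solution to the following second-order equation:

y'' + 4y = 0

Characteristic equation: r² + 4 = 0
Roots: r = ±2i (complex conjugates)
General solution: y = C₁cos(2x) + C₂sin(2x)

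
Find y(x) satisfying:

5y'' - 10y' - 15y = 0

Characteristic equation: 5r² - 10r - 15 = 0
Divide by 5: r² - 2r - 3 = 0
Roots: r = 3, -1 (distinct real)
General solution: y = C₁e^(3x) + C₂e^(-x)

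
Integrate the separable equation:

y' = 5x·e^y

Separating variables and integrating:
-e^(-y) = 5x²/2 + C

General solution: y = -ln(C - 5x²/2)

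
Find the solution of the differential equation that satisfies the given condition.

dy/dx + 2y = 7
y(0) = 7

General solution: y = 7/2 + Ce^(-2x)
Applying y(0) = 7: C = 7 - 7/2 = 7/2
Particular solution: y = 7/2 + (7/2)e^(-2x)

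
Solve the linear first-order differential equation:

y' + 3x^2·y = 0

Using integrating factor method:

General solution: y = Ce^(-x^3)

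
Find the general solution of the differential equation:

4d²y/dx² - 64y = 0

Characteristic equation: 4r² - 64 = 0
Divide by 4: r² - 16 = 0
Roots: r = 4, -4 (distinct real)
General solution: y = C₁e^(4x) + C₂e^(-4x)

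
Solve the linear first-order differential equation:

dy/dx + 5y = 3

Using integrating factor method:

General solution: y = 3/5 + Ce^(-5x)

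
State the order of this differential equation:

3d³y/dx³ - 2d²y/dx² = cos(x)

The order is 3 (highest derivative is of order 3).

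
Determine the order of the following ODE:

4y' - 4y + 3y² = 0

The order is 1 (highest derivative is of order 1).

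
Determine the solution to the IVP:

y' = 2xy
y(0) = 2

General solution: y = Ce^(x²)
Applying IC y(0) = 2:
Particular solution: y = 2e^(x²)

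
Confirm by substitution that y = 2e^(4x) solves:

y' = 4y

Verification:
y = 2e^(4x)
y' = 8e^(4x)
4y = 8e^(4x)
y' = 4y ✓

Yes, it is a solution.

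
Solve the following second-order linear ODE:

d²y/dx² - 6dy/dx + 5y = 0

Characteristic equation: r² - 6r + 5 = 0
Roots: r = 5, 1 (distinct real)
General solution: y = C₁e^(5x) + C₂e^x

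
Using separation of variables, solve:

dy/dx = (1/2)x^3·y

Separating variables and integrating:
ln|y| = x^4/8 + C

General solution: y = Ce^(x^4/8)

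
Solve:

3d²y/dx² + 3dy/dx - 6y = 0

Characteristic equation: 3r² + 3r - 6 = 0
Divide by 3: r² + r - 2 = 0
Roots: r = 1, -2 (distinct real)
General solution: y = C₁e^x + C₂e^(-2x)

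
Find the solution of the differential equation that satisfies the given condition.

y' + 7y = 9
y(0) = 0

General solution: y = 9/7 + Ce^(-7x)
Applying y(0) = 0: C = 0 - 9/7 = -9/7
Particular solution: y = 9/7 - (9/7)e^(-7x)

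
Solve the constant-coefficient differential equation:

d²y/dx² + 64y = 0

Characteristic equation: r² + 64 = 0
Roots: r = ±8i (complex conjugates)
General solution: y = C₁cos(8x) + C₂sin(8x)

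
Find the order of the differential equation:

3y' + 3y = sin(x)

The order is 1 (highest derivative is of order 1).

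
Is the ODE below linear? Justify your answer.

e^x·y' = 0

Yes. Linear (y and its derivatives appear to the first power only, no products of y terms)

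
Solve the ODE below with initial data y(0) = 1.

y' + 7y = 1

General solution: y = 1/7 + Ce^(-7x)
Applying y(0) = 1: C = 1 - 1/7 = 6/7
Particular solution: y = 1/7 + (6/7)e^(-7x)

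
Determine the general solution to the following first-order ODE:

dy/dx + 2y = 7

Using integrating factor method:

General solution: y = 7/2 + Ce^(-2x)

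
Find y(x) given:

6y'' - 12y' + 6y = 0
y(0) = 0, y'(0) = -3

General solution: y = (C₁ + C₂x)e^x
Repeated root r = 1
Applying ICs: C₁ = 0, C₂ = -3
Particular solution: y = -3xe^x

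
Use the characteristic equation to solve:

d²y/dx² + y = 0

Characteristic equation: r² + 1 = 0
Roots: r = ±i (complex conjugates)
General solution: y = C₁cos(x) + C₂sin(x)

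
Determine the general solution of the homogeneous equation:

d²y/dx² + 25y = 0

Characteristic equation: r² + 25 = 0
Roots: r = ±5i (complex conjugates)
General solution: y = C₁cos(5x) + C₂sin(5x)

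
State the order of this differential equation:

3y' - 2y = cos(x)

The order is 1 (highest derivative is of order 1).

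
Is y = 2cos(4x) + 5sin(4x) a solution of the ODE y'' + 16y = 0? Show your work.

Verification:
y'' = -32cos(4x) - 80sin(4x)
y'' + 16y = 0 ✓

Yes, it is a solution.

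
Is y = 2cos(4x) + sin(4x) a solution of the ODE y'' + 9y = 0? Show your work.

Verification:
y'' = -32cos(4x) - 16sin(4x)
y'' + 9y ≠ 0 (frequency mismatch: got 16 instead of 9)

No, it is not a solution.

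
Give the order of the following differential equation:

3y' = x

The order is 1 (highest derivative is of order 1).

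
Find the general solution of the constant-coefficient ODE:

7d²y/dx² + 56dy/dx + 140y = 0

Characteristic equation: 7r² + 56r + 140 = 0
Divide by 7: r² + 8r + 20 = 0
Roots: r = -4 ± 2i (complex conjugates)
General solution: y = e^(-4x)(C₁cos(2x) + C₂sin(2x))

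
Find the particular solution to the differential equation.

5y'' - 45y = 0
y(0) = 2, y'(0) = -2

General solution: y = C₁e^(3x) + C₂e^(-3x)
Applying ICs: C₁ = 2/3, C₂ = 4/3
Particular solution: y = (2/3)e^(3x) + (4/3)e^(-3x)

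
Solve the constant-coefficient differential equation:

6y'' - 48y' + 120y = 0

Characteristic equation: 6r² - 48r + 120 = 0
Divide by 6: r² - 8r + 20 = 0
Roots: r = 4 ± 2i (complex conjugates)
General solution: y = e^(4x)(C₁cos(2x) + C₂sin(2x))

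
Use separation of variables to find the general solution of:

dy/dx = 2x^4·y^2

Separating variables and integrating:
-1/y = 2x^5/5 + C

General solution: y^-1 = (-2/5)x^5 + C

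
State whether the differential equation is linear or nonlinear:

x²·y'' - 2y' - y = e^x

Linear (y and its derivatives appear to the first power only, no products of y terms)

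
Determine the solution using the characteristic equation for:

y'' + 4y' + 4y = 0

Characteristic equation: r² + 4r + 4 = 0
Factored: (r + 2)² = 0
Repeated root: r = -2
General solution: y = (C₁ + C₂x)e^(-2x)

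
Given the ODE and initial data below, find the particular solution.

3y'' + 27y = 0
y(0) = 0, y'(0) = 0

General solution: y = C₁cos(3x) + C₂sin(3x)
Complex roots r = ±3i
Applying ICs: C₁ = 0, C₂ = 0
Particular solution: y = 0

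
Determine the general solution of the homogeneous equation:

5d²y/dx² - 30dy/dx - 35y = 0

Characteristic equation: 5r² - 30r - 35 = 0
Divide by 5: r² - 6r - 7 = 0
Roots: r = 7, -1 (distinct real)
General solution: y = C₁e^(7x) + C₂e^(-x)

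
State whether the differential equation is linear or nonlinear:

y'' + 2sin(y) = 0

Nonlinear (sin(y) is nonlinear in y)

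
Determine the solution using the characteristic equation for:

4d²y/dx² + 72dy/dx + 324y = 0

Characteristic equation: 4r² + 72r + 324 = 0
Divide by 4: r² + 18r + 81 = 0
Factored: (r + 9)² = 0
Repeated root: r = -9
General solution: y = (C₁ + C₂x)e^(-9x)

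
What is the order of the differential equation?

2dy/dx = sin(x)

The order is 1 (highest derivative is of order 1).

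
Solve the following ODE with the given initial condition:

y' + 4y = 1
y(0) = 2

General solution: y = 1/4 + Ce^(-4x)
Applying y(0) = 2: C = 2 - 1/4 = 7/4
Particular solution: y = 1/4 + (7/4)e^(-4x)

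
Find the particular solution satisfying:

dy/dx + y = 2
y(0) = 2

General solution: y = 2 + Ce^(-x)
Applying y(0) = 2: C = 2 - 2 = 0
Particular solution: y = 2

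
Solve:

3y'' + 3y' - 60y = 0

Characteristic equation: 3r² + 3r - 60 = 0
Divide by 3: r² + r - 20 = 0
Roots: r = 4, -5 (distinct real)
General solution: y = C₁e^(4x) + C₂e^(-5x)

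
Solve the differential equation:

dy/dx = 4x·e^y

Separating variables and integrating:
-e^(-y) = 2x² + C

General solution: y = -ln(C - 2x²)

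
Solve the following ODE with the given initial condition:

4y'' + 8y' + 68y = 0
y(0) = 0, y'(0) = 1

General solution: y = e^(-x)(C₁cos(4x) + C₂sin(4x))
Complex roots r = -1 ± 4i
Applying ICs: C₁ = 0, C₂ = 1/4
Particular solution: y = e^(-x)((1/4)sin(4x))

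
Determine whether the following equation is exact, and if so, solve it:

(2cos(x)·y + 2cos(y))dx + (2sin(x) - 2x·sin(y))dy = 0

Verify exactness: ∂M/∂y = ∂N/∂x ✓
Find F(x,y) such that ∂F/∂x = M, ∂F/∂y = N
Solution: 2sin(x)·y + 2x·cos(y) = C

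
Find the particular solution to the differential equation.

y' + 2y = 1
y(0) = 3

General solution: y = 1/2 + Ce^(-2x)
Applying y(0) = 3: C = 3 - 1/2 = 5/2
Particular solution: y = 1/2 + (5/2)e^(-2x)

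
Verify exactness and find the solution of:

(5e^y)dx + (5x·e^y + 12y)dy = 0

Verify exactness: ∂M/∂y = ∂N/∂x ✓
Find F(x,y) such that ∂F/∂x = M, ∂F/∂y = N
Solution: 5x·e^y + 6y² = C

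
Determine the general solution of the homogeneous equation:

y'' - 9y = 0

Characteristic equation: r² - 9 = 0
Roots: r = 3, -3 (distinct real)
General solution: y = C₁e^(3x) + C₂e^(-3x)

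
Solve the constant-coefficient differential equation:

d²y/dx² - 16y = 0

Characteristic equation: r² - 16 = 0
Roots: r = 4, -4 (distinct real)
General solution: y = C₁e^(4x) + C₂e^(-4x)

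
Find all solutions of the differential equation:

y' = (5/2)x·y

Separating variables and integrating:
ln|y| = 5x^2/4 + C

General solution: y = Ce^(5x^2/4)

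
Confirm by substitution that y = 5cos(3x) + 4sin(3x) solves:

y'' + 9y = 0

Verification:
y'' = -45cos(3x) - 36sin(3x)
y'' + 9y = 0 ✓

Yes, it is a solution.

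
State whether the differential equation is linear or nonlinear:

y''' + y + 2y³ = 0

Nonlinear (y³ term)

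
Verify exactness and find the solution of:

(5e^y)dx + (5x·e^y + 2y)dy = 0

Verify exactness: ∂M/∂y = ∂N/∂x ✓
Find F(x,y) such that ∂F/∂x = M, ∂F/∂y = N
Solution: 5x·e^y + y² = C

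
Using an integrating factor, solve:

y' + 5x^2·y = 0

Using integrating factor method:

General solution: y = Ce^(-5x^3/3)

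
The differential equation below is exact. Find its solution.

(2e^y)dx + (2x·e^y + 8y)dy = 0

Verify exactness: ∂M/∂y = ∂N/∂x ✓
Find F(x,y) such that ∂F/∂x = M, ∂F/∂y = N
Solution: 2x·e^y + 4y² = C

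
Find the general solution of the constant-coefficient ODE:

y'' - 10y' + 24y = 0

Characteristic equation: r² - 10r + 24 = 0
Roots: r = 4, 6 (distinct real)
General solution: y = C₁e^(4x) + C₂e^(6x)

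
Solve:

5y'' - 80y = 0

Characteristic equation: 5r² - 80 = 0
Divide by 5: r² - 16 = 0
Roots: r = 4, -4 (distinct real)
General solution: y = C₁e^(4x) + C₂e^(-4x)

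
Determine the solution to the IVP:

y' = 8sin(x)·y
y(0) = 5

General solution: y = Ce^(-8cos(x))
Applying IC y(0) = 5:
Particular solution: y = 5e^(8(1-cos(x)))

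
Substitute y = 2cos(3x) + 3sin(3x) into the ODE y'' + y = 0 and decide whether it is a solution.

Verification:
y'' = -18cos(3x) - 27sin(3x)
y'' + y ≠ 0 (frequency mismatch: got 9 instead of 1)

No, it is not a solution.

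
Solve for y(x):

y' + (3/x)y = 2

Using integrating factor method:

General solution: y = (1/2)x + Cx^(-3)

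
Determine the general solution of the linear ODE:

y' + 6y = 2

Using integrating factor method:

General solution: y = 1/3 + Ce^(-6x)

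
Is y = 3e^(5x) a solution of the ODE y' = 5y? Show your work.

Verification:
y = 3e^(5x)
y' = 15e^(5x)
5y = 15e^(5x)
y' = 5y ✓

Yes, it is a solution.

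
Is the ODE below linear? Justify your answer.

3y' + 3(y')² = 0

No. Nonlinear ((y')² term)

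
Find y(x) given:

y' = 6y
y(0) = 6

General solution: y = Ce^(6x)
Applying IC y(0) = 6:
Particular solution: y = 6e^(6x)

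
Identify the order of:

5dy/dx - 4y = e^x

The order is 1 (highest derivative is of order 1).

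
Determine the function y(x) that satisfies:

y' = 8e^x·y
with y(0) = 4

General solution: y = Ce^(8e^x)
Applying IC y(0) = 4:
Particular solution: y = 4e^(8(e^x - 1))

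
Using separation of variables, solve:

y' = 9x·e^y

Separating variables and integrating:
-e^(-y) = 9x²/2 + C

General solution: y = -ln(C - 9x²/2)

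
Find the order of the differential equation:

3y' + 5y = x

The order is 1 (highest derivative is of order 1).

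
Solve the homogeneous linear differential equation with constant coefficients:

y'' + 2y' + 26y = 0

Characteristic equation: r² + 2r + 26 = 0
Roots: r = -1 ± 5i (complex conjugates)
General solution: y = e^(-x)(C₁cos(5x) + C₂sin(5x))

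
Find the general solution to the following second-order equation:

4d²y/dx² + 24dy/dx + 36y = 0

Characteristic equation: 4r² + 24r + 36 = 0
Divide by 4: r² + 6r + 9 = 0
Factored: (r + 3)² = 0
Repeated root: r = -3
General solution: y = (C₁ + C₂x)e^(-3x)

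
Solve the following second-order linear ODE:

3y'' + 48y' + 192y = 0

Characteristic equation: 3r² + 48r + 192 = 0
Divide by 3: r² + 16r + 64 = 0
Factored: (r + 8)² = 0
Repeated root: r = -8
General solution: y = (C₁ + C₂x)e^(-8x)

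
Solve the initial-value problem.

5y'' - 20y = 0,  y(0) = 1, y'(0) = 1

General solution: y = C₁e^(2x) + C₂e^(-2x)
Applying ICs: C₁ = 3/4, C₂ = 1/4
Particular solution: y = (3/4)e^(2x) + (1/4)e^(-2x)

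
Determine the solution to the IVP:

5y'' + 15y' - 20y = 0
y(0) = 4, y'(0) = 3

General solution: y = C₁e^x + C₂e^(-4x)
Applying ICs: C₁ = 19/5, C₂ = 1/5
Particular solution: y = (19/5)e^x + (1/5)e^(-4x)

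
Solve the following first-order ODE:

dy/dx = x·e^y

Separating variables and integrating:
-e^(-y) = x²/2 + C

General solution: y = -ln(C - x²/2)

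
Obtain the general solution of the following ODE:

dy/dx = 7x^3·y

Separating variables and integrating:
ln|y| = 7x^4/4 + C

General solution: y = Ce^(7x^4/4)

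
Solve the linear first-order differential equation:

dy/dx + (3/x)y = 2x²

Using integrating factor method:

General solution: y = (1/3)x^3 + Cx^(-3)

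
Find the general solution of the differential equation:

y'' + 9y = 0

Characteristic equation: r² + 9 = 0
Roots: r = ±3i (complex conjugates)
General solution: y = C₁cos(3x) + C₂sin(3x)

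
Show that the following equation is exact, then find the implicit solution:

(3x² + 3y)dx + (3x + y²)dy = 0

Verify exactness: ∂M/∂y = ∂N/∂x ✓
Find F(x,y) such that ∂F/∂x = M, ∂F/∂y = N
Solution: x³ + 3xy + y³/3 = C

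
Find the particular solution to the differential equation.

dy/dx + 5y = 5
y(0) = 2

General solution: y = 1 + Ce^(-5x)
Applying y(0) = 2: C = 2 - 1 = 1
Particular solution: y = 1 + e^(-5x)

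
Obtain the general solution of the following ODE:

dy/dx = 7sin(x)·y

Separating variables and integrating:
ln|y| = -7cos(x) + C

General solution: y = Ce^(-7cos(x))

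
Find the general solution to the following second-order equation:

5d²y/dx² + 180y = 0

Characteristic equation: 5r² + 180 = 0
Divide by 5: r² + 36 = 0
Roots: r = ±6i (complex conjugates)
General solution: y = C₁cos(6x) + C₂sin(6x)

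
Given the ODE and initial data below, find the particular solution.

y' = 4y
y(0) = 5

General solution: y = Ce^(4x)
Applying IC y(0) = 5:
Particular solution: y = 5e^(4x)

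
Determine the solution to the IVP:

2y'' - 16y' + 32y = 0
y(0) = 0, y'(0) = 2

General solution: y = (C₁ + C₂x)e^(4x)
Repeated root r = 4
Applying ICs: C₁ = 0, C₂ = 2
Particular solution: y = 2xe^(4x)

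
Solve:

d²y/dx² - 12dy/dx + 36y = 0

Characteristic equation: r² - 12r + 36 = 0
Factored: (r - 6)² = 0
Repeated root: r = 6
General solution: y = (C₁ + C₂x)e^(6x)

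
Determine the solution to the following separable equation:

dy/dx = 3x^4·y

Separating variables and integrating:
ln|y| = 3x^5/5 + C

General solution: y = Ce^(3x^5/5)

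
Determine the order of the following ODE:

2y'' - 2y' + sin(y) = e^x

The order is 2 (highest derivative is of order 2).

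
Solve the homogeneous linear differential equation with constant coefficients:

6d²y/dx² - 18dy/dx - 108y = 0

Characteristic equation: 6r² - 18r - 108 = 0
Divide by 6: r² - 3r - 18 = 0
Roots: r = 6, -3 (distinct real)
General solution: y = C₁e^(6x) + C₂e^(-3x)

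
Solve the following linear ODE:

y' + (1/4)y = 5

Using integrating factor method:

General solution: y = 20 + Ce^(-x/4)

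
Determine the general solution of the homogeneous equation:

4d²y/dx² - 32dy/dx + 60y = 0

Characteristic equation: 4r² - 32r + 60 = 0
Divide by 4: r² - 8r + 15 = 0
Roots: r = 5, 3 (distinct real)
General solution: y = C₁e^(5x) + C₂e^(3x)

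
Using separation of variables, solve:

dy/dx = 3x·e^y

Separating variables and integrating:
-e^(-y) = 3x²/2 + C

General solution: y = -ln(C - 3x²/2)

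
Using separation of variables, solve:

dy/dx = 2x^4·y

Separating variables and integrating:
ln|y| = 2x^5/5 + C

General solution: y = Ce^(2x^5/5)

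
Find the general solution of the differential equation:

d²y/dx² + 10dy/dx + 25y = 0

Characteristic equation: r² + 10r + 25 = 0
Factored: (r + 5)² = 0
Repeated root: r = -5
General solution: y = (C₁ + C₂x)e^(-5x)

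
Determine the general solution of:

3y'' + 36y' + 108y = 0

Characteristic equation: 3r² + 36r + 108 = 0
Divide by 3: r² + 12r + 36 = 0
Factored: (r + 6)² = 0
Repeated root: r = -6
General solution: y = (C₁ + C₂x)e^(-6x)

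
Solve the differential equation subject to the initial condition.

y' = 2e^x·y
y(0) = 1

General solution: y = Ce^(2e^x)
Applying IC y(0) = 1:
Particular solution: y = e^(2(e^x - 1))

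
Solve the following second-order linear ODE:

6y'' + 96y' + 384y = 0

Characteristic equation: 6r² + 96r + 384 = 0
Divide by 6: r² + 16r + 64 = 0
Factored: (r + 8)² = 0
Repeated root: r = -8
General solution: y = (C₁ + C₂x)e^(-8x)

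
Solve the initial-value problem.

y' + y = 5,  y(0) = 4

General solution: y = 5 + Ce^(-x)
Applying y(0) = 4: C = 4 - 5 = -1
Particular solution: y = 5 - e^(-x)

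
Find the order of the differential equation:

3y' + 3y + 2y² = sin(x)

The order is 1 (highest derivative is of order 1).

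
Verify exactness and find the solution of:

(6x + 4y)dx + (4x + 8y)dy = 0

Verify exactness: ∂M/∂y = ∂N/∂x ✓
Find F(x,y) such that ∂F/∂x = M, ∂F/∂y = N
Solution: 3x² + 4xy + 4y² = C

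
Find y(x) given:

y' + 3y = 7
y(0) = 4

General solution: y = 7/3 + Ce^(-3x)
Applying y(0) = 4: C = 4 - 7/3 = 5/3
Particular solution: y = 7/3 + (5/3)e^(-3x)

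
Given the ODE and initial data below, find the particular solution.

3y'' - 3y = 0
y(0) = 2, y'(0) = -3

General solution: y = C₁e^x + C₂e^(-x)
Applying ICs: C₁ = -1/2, C₂ = 5/2
Particular solution: y = -(1/2)e^x + (5/2)e^(-x)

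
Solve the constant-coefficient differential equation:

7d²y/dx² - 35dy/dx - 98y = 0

Characteristic equation: 7r² - 35r - 98 = 0
Divide by 7: r² - 5r - 14 = 0
Roots: r = 7, -2 (distinct real)
General solution: y = C₁e^(7x) + C₂e^(-2x)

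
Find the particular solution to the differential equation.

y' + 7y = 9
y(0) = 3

General solution: y = 9/7 + Ce^(-7x)
Applying y(0) = 3: C = 3 - 9/7 = 12/7
Particular solution: y = 9/7 + (12/7)e^(-7x)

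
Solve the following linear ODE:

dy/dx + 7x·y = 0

Using integrating factor method:

General solution: y = Ce^(-7x^2/2)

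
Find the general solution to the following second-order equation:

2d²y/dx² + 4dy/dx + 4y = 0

Characteristic equation: 2r² + 4r + 4 = 0
Divide by 2: r² + 2r + 2 = 0
Roots: r = -1 ± i (complex conjugates)
General solution: y = e^(-x)(C₁cos(x) + C₂sin(x))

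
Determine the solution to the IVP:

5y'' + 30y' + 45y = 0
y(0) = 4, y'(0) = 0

General solution: y = (C₁ + C₂x)e^(-3x)
Repeated root r = -3
Applying ICs: C₁ = 4, C₂ = 12
Particular solution: y = (4 + 12x)e^(-3x)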